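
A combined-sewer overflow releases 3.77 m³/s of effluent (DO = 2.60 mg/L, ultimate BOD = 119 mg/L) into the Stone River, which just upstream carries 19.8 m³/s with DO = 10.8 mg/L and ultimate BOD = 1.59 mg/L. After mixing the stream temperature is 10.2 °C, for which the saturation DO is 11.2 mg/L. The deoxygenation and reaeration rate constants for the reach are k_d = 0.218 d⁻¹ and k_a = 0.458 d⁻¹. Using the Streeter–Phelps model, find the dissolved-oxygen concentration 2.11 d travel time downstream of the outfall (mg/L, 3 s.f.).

Mixed DO = (19.8×10.8 + 3.77×2.60)/(19.8+3.77) = 223.6/23.57 = 9.488 mg/L.
Mixed L₀ = (19.8×1.59 + 3.77×119)/(23.57) = 480.1/23.57 = 20.37 mg/L.
Initial deficit D₀ = C_s − DO₀ = 11.2 − 9.488 = 1.712 mg/L.
D(2.11) = [0.218×20.37/(0.458−0.218)](e^(−0.218×2.11) − e^(−0.458×2.11)) + 1.712 e^(−0.458×2.11)
= 18.50 × (0.6313 − 0.3805) + 1.712 × 0.3805 = 5.292 mg/L.
DO = 11.2 − 5.292 = 5.908 mg/L.

DO ≈ 5.91 mg/L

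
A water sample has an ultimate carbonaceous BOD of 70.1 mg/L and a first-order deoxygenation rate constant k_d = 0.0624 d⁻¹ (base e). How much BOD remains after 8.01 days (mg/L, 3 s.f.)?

L_t = L₀ e^(−k_d t) = 70.1 × e^(−0.0624×8.01) = 70.1 × 0.6066 = 42.53 mg/L.

L ≈ 42.5 mg/L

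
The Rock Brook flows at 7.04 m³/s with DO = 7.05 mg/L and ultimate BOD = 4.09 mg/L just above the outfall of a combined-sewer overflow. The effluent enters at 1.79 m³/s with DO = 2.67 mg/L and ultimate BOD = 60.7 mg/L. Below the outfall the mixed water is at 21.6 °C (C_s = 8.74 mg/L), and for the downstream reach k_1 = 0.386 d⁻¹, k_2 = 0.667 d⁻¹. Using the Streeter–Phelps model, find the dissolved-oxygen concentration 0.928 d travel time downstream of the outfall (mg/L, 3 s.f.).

DO ≈ 3.92 mg/L

Mixed DO = (7.04×7.05 + 1.79×2.67)/(7.04+1.79) = 54.41/8.830 = 6.162 mg/L.
Mixed L₀ = (7.04×4.09 + 1.79×60.7)/(8.830) = 137.4/8.830 = 15.57 mg/L.
Initial deficit D₀ = C_s − DO₀ = 8.74 − 6.162 = 2.578 mg/L.
D(0.928) = [0.386×15.57/(0.667−0.386)](e^(−0.386×0.928) − e^(−0.667×0.928)) + 2.578 e^(−0.667×0.928)
= 21.38 × (0.6989 − 0.5385) + 2.578 × 0.5385 = 4.819 mg/L.
DO = 8.74 − 4.819 = 3.921 mg/L.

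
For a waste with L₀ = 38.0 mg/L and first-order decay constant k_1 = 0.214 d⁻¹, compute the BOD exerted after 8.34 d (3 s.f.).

y ≈ 31.6 mg/L

y_t = L₀(1 − e^(−k_1 t)) = 38.0 × (1 − e^(−0.214×8.34))
= 38.0 × (1 − 0.1678) = 38.0 × 0.8322 = 31.62 mg/L.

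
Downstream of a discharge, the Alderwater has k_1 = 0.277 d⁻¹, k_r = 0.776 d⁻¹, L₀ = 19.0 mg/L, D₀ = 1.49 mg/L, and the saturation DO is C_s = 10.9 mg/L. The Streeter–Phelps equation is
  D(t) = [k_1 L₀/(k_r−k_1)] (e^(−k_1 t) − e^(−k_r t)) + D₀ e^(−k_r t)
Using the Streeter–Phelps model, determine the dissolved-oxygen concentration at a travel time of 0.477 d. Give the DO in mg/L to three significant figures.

DO ≈ 7.91 mg/L

k_1 L₀/(k_r−k_1) = 0.277×19.0/(0.776−0.277) = 5.263/0.4990 = 10.55 mg/L.
e^(−k_1 t) = e^(−0.277×0.4770) = 0.8762; e^(−k_r t) = e^(−0.776×0.4770) = 0.6906.
D = 10.55 × (0.8762 − 0.6906) + 1.49 × 0.6906 = 1.958 + 1.029 = 2.987 mg/L.
DO = C_s − D = 10.9 − 2.987 = 7.913 mg/L.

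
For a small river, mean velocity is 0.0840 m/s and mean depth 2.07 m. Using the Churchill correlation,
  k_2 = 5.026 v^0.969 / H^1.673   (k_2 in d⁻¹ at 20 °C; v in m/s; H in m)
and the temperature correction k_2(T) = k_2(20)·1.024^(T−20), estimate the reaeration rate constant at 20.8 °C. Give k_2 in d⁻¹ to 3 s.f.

k_2 ≈ 0.138 d⁻¹

k_2(20) = 5.026 × 0.0840^0.969 / 2.07^1.673 = 5.026 × 0.09070 / 3.378 = 0.1350 d⁻¹.
k_2(20.8) = 0.1350 × 1.024^(20.8−20) = 0.1350 × 1.019 = 0.1376 d⁻¹.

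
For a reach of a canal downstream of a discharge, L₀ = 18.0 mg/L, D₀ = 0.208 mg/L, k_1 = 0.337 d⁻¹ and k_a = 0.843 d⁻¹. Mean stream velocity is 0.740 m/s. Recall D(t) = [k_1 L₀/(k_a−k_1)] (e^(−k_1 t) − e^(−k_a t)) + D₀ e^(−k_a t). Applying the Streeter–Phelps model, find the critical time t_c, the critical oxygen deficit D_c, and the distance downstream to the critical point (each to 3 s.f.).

With k_a/k_1 = 2.501 and 1 − D₀(k_a−k_1)/(k_1 L₀) = 0.9826,
t_c = ln(2.501 × 0.9826) / (0.843 − 0.337) = ln(2.458) / 0.5060 = 0.8994/0.5060 = 1.777 d.
L(t_c) = L₀ e^(−k_1 t_c) = 18.0 × 0.5494 = 9.889 mg/L, and at the critical point k_a D_c = k_1 L, so D_c = (0.337/0.843) × 9.889 = 3.953 mg/L.
x_c = v t_c = 0.740 m/s × 1.777 d × 86400 s/d = 113600 m ≈ 114 km.

t_c ≈ 1.78 d; D_c ≈ 3.95 mg/L; x_c ≈ 114 km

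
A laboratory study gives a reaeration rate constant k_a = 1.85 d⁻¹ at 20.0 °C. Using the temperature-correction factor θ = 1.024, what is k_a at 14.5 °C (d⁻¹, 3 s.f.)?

k_a ≈ 1.62 d⁻¹

k_a(T₂) = k_a(T₁) · θ^(T₂−T₁) = 1.85 × 1.024^(14.5−20.0)
= 1.85 × 1.024^-5.50 = 1.85 × 0.8777 = 1.624 d⁻¹.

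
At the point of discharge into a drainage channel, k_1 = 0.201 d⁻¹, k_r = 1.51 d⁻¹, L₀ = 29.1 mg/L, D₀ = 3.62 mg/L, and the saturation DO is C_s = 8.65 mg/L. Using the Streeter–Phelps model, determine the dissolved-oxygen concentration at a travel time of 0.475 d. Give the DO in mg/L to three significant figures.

k_1 L₀/(k_r−k_1) = 0.201×29.1/(1.51−0.201) = 5.849/1.309 = 4.468 mg/L.
e^(−k_1 t) = e^(−0.201×0.4750) = 0.9089; e^(−k_r t) = e^(−1.51×0.4750) = 0.4881.
D = 4.468 × (0.9089 − 0.4881) + 3.62 × 0.4881 = 1.881 + 1.767 = 3.647 mg/L.
DO = C_s − D = 8.65 − 3.647 = 5.003 mg/L.

DO ≈ 5.00 mg/L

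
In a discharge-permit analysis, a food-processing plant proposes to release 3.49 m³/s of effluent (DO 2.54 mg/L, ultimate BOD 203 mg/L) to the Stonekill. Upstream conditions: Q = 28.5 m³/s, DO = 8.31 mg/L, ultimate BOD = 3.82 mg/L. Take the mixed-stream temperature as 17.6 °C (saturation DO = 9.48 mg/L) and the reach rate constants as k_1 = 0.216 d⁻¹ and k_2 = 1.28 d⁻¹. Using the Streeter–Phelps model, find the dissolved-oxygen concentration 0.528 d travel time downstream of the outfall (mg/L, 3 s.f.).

DO ≈ 6.58 mg/L

Mixed DO = (28.5×8.31 + 3.49×2.54)/(28.5+3.49) = 245.7/31.99 = 7.681 mg/L.
Mixed L₀ = (28.5×3.82 + 3.49×203)/(31.99) = 817.3/31.99 = 25.55 mg/L.
Initial deficit D₀ = C_s − DO₀ = 9.48 − 7.681 = 1.799 mg/L.
D(0.528) = [0.216×25.55/(1.28−0.216)](e^(−0.216×0.528) − e^(−1.28×0.528)) + 1.799 e^(−1.28×0.528)
= 5.187 × (0.8922 − 0.5087) + 1.799 × 0.5087 = 2.905 mg/L.
DO = 9.48 − 2.905 = 6.575 mg/L.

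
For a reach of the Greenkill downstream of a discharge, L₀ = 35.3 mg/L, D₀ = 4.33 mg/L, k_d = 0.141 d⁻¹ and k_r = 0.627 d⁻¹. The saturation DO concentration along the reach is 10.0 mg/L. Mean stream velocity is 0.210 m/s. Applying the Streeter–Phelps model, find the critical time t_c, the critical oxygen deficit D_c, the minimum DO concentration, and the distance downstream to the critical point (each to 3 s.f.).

t_c ≈ 1.94 d; D_c ≈ 6.04 mg/L; min DO ≈ 3.96 mg/L; x_c ≈ 35.2 km

With k_r/k_d = 4.447 and 1 − D₀(k_r−k_d)/(k_d L₀) = 0.5772,
t_c = ln(4.447 × 0.5772) / (0.627 − 0.141) = ln(2.567) / 0.4860 = 0.9426/0.4860 = 1.940 d.
D_c = (k_d/k_r) L₀ e^(−k_d t_c) = (0.141/0.627) × 35.3 × e^(−0.141×1.940) = 0.2249 × 35.3 × 0.7607 = 6.039 mg/L.
Minimum DO = C_s − D_c = 10.0 − 6.039 = 3.961 mg/L.
x_c = v t_c = 0.210 m/s × 1.940 d × 86400 s/d = 35190 m ≈ 35.2 km.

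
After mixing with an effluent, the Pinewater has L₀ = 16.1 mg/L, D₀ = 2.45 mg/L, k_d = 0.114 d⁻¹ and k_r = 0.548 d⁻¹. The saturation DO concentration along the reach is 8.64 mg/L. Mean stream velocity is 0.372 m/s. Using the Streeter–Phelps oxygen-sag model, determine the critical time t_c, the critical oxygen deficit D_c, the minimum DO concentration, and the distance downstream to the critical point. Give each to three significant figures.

t_c ≈ 1.62 d; D_c ≈ 2.78 mg/L; min DO ≈ 5.86 mg/L; x_c ≈ 52.1 km

t_c = [1/(k_r−k_d)] ln[(k_r/k_d)(1 − D₀(k_r−k_d)/(k_d L₀))]
= [1/(0.548−0.114)] ln[(0.548/0.114)(1 − 2.45×0.4340/(0.114×16.1))]
= (1/0.4340) ln[4.807 × 0.4207] = 2.304 × ln(2.022) = 2.304 × 0.7042 = 1.623 d.
L(t_c) = L₀ e^(−k_d t_c) = 16.1 × 0.8311 = 13.38 mg/L, and at the critical point k_r D_c = k_d L, so D_c = (0.114/0.548) × 13.38 = 2.784 mg/L.
Minimum DO = C_s − D_c = 8.64 − 2.784 = 5.856 mg/L.
x_c = v t_c = 0.372 m/s × 1.623 d × 86400 s/d = 52150 m ≈ 52.1 km.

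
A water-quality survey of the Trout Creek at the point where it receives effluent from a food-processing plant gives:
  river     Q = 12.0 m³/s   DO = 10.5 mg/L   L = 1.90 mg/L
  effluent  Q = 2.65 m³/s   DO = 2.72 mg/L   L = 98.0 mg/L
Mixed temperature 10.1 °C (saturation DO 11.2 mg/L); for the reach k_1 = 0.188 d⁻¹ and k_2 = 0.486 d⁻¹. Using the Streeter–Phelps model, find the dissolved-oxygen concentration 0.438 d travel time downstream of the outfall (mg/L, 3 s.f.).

DO ≈ 8.13 mg/L

Mixed DO = (12.0×10.5 + 2.65×2.72)/(12.0+2.65) = 133.2/14.65 = 9.093 mg/L.
Mixed L₀ = (12.0×1.90 + 2.65×98.0)/(14.65) = 282.5/14.65 = 19.28 mg/L.
Initial deficit D₀ = C_s − DO₀ = 11.2 − 9.093 = 2.107 mg/L.
D(0.438) = [0.188×19.28/(0.486−0.188)](e^(−0.188×0.438) − e^(−0.486×0.438)) + 2.107 e^(−0.486×0.438)
= 12.17 × (0.9210 − 0.8083) + 2.107 × 0.8083 = 3.074 mg/L.
DO = 11.2 − 3.074 = 8.126 mg/L.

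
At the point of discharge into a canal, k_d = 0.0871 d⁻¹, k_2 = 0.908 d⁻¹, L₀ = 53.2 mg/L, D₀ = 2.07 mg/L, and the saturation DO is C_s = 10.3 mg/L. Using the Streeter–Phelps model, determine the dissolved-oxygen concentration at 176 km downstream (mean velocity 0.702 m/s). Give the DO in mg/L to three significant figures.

DO ≈ 6.17 mg/L

Travel time t = x/v = 176 km / (0.702 m/s) = 176000 m / 0.702 m/s = 250700 s = 2.902 d.
k_d L₀/(k_2−k_d) = 0.0871×53.2/(0.908−0.0871) = 4.634/0.8209 = 5.645 mg/L.
e^(−k_d t) = e^(−0.0871×2.902) = 0.7767; e^(−k_2 t) = e^(−0.908×2.902) = 0.07173.
D = 5.645 × (0.7767 − 0.07173) + 2.07 × 0.07173 = 3.979 + 0.1485 = 4.128 mg/L.
DO = C_s − D = 10.3 − 4.128 = 6.172 mg/L.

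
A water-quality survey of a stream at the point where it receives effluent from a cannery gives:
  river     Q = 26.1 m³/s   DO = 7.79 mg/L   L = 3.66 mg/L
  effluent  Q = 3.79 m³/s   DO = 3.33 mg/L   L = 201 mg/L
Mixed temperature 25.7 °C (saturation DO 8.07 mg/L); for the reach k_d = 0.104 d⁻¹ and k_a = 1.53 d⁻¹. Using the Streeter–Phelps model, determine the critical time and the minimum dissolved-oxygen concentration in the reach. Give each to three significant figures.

t_c ≈ 1.52 d; minimum DO ≈ 6.41 mg/L

Mixed DO = (26.1×7.79 + 3.79×3.33)/(26.1+3.79) = 215.9/29.89 = 7.224 mg/L.
Mixed L₀ = (26.1×3.66 + 3.79×201)/(29.89) = 857.3/29.89 = 28.68 mg/L.
Initial deficit D₀ = C_s − DO₀ = 8.07 − 7.224 = 0.8455 mg/L.
t_c = (1/1.426) ln[(1.53/0.104)(1 − 0.8455×1.426/(0.104×28.68))] = 0.7013 × ln(8.765) = 1.522 d.
D_c = (0.104/1.53) × 28.68 × e^(−0.104×1.522) = 0.06797 × 28.68 × 0.8536 = 1.664 mg/L.
Minimum DO = 8.07 − 1.664 = 6.406 mg/L.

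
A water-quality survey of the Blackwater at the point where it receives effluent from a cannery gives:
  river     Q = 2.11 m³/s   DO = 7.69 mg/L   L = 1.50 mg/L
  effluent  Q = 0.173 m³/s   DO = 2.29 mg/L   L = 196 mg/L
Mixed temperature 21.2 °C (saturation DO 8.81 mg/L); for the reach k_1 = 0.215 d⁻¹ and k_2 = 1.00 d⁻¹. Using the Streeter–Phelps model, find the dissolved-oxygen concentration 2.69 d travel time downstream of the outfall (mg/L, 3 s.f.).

Mixed DO = (2.11×7.69 + 0.173×2.29)/(2.11+0.173) = 16.62/2.283 = 7.281 mg/L.
Mixed L₀ = (2.11×1.50 + 0.173×196)/(2.283) = 37.07/2.283 = 16.24 mg/L.
Initial deficit D₀ = C_s − DO₀ = 8.81 − 7.281 = 1.529 mg/L.
D(2.69) = [0.215×16.24/(1.00−0.215)](e^(−0.215×2.69) − e^(−1.00×2.69)) + 1.529 e^(−1.00×2.69)
= 4.448 × (0.5608 − 0.06788) + 1.529 × 0.06788 = 2.296 mg/L.
DO = 8.81 − 2.296 = 6.514 mg/L.

DO ≈ 6.51 mg/L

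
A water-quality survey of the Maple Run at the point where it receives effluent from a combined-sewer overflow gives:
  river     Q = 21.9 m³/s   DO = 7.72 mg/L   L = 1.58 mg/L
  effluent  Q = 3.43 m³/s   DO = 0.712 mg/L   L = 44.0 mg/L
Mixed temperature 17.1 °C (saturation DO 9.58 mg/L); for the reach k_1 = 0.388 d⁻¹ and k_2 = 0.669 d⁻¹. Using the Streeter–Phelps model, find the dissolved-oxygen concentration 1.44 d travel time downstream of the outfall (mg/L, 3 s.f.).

Mixed DO = (21.9×7.72 + 3.43×0.712)/(21.9+3.43) = 171.5/25.33 = 6.771 mg/L.
Mixed L₀ = (21.9×1.58 + 3.43×44.0)/(25.33) = 185.5/25.33 = 7.324 mg/L.
Initial deficit D₀ = C_s − DO₀ = 9.58 − 6.771 = 2.809 mg/L.
D(1.44) = [0.388×7.324/(0.669−0.388)](e^(−0.388×1.44) − e^(−0.669×1.44)) + 2.809 e^(−0.669×1.44)
= 10.11 × (0.5719 − 0.3816) + 2.809 × 0.3816 = 2.997 mg/L.
DO = 9.58 − 2.997 = 6.583 mg/L.

DO ≈ 6.58 mg/L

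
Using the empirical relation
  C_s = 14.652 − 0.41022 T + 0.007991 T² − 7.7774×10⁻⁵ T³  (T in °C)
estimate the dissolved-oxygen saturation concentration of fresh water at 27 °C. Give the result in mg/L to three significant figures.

C_s ≈ 7.87 mg/L

C_s = 14.652 − 0.41022×27 + 0.007991×27² − 7.7774×10⁻⁵×27³ = 7.871 mg/L.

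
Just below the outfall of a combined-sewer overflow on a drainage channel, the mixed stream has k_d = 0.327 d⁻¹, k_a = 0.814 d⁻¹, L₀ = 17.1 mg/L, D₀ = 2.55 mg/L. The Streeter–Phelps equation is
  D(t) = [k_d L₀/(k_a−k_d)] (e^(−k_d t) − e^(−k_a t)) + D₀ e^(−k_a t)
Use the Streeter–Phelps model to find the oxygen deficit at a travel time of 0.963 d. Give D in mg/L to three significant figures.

k_d L₀/(k_a−k_d) = 0.327×17.1/(0.814−0.327) = 5.592/0.4870 = 11.48 mg/L.
e^(−k_d t) = e^(−0.327×0.9630) = 0.7299; e^(−k_a t) = e^(−0.814×0.9630) = 0.4566.
D = 11.48 × (0.7299 − 0.4566) + 2.55 × 0.4566 = 3.137 + 1.164 = 4.302 mg/L.

D ≈ 4.30 mg/L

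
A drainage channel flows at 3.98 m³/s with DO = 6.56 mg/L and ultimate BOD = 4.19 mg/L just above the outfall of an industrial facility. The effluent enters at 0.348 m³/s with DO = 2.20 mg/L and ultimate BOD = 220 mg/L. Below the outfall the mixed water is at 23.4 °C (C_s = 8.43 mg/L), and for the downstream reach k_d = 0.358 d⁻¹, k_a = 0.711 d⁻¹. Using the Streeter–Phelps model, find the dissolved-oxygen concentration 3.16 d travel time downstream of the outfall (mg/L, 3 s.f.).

Mixed DO = (3.98×6.56 + 0.348×2.20)/(3.98+0.348) = 26.87/4.328 = 6.209 mg/L.
Mixed L₀ = (3.98×4.19 + 0.348×220)/(4.328) = 93.24/4.328 = 21.54 mg/L.
Initial deficit D₀ = C_s − DO₀ = 8.43 − 6.209 = 2.221 mg/L.
D(3.16) = [0.358×21.54/(0.711−0.358)](e^(−0.358×3.16) − e^(−0.711×3.16)) + 2.221 e^(−0.711×3.16)
= 21.85 × (0.3226 − 0.1057) + 2.221 × 0.1057 = 4.973 mg/L.
DO = 8.43 − 4.973 = 3.457 mg/L.

DO ≈ 3.46 mg/L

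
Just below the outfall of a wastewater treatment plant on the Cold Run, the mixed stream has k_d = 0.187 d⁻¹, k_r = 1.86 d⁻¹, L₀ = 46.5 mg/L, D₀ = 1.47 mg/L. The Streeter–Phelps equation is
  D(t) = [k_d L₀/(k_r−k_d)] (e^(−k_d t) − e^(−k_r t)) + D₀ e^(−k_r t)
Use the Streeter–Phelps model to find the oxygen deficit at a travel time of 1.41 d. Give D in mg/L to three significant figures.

k_d L₀/(k_r−k_d) = 0.187×46.5/(1.86−0.187) = 8.695/1.673 = 5.198 mg/L.
e^(−k_d t) = e^(−0.187×1.410) = 0.7682; e^(−k_r t) = e^(−1.86×1.410) = 0.07261.
D = 5.198 × (0.7682 − 0.07261) + 1.47 × 0.07261 = 3.615 + 0.1067 = 3.722 mg/L.

D ≈ 3.72 mg/L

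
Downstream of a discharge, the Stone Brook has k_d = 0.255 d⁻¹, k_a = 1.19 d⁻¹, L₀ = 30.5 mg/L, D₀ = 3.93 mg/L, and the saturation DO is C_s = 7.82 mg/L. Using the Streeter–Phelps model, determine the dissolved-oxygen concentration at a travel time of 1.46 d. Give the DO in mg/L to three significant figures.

k_d L₀/(k_a−k_d) = 0.255×30.5/(1.19−0.255) = 7.777/0.9350 = 8.318 mg/L.
e^(−k_d t) = e^(−0.255×1.460) = 0.6891; e^(−k_a t) = e^(−1.19×1.460) = 0.1760.
D = 8.318 × (0.6891 − 0.1760) + 3.93 × 0.1760 = 4.269 + 0.6916 = 4.960 mg/L.
DO = C_s − D = 7.82 − 4.960 = 2.860 mg/L.

DO ≈ 2.86 mg/L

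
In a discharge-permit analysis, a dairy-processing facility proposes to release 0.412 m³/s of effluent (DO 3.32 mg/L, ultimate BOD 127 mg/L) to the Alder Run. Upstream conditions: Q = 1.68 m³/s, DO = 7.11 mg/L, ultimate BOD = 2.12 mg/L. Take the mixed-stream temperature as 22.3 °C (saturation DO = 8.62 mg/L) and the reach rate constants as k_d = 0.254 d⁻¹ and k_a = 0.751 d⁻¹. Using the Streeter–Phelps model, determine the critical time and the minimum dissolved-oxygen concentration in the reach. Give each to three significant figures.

t_c ≈ 1.82 d; minimum DO ≈ 2.93 mg/L

Mixed DO = (1.68×7.11 + 0.412×3.32)/(1.68+0.412) = 13.31/2.092 = 6.364 mg/L.
Mixed L₀ = (1.68×2.12 + 0.412×127)/(2.092) = 55.89/2.092 = 26.71 mg/L.
Initial deficit D₀ = C_s − DO₀ = 8.62 − 6.364 = 2.256 mg/L.
t_c = (1/0.4970) ln[(0.751/0.254)(1 − 2.256×0.4970/(0.254×26.71))] = 2.012 × ln(2.468) = 1.818 d.
D_c = (0.254/0.751) × 26.71 × e^(−0.254×1.818) = 0.3382 × 26.71 × 0.6302 = 5.694 mg/L.
Minimum DO = 8.62 − 5.694 = 2.926 mg/L.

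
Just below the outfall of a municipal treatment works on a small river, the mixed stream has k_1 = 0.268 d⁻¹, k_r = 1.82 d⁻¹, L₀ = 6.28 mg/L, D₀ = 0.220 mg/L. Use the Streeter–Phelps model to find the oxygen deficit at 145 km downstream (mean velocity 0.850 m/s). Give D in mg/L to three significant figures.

Travel time t = x/v = 145 km / (0.850 m/s) = 145000 m / 0.850 m/s = 170600 s = 1.974 d.
k_1 L₀/(k_r−k_1) = 0.268×6.28/(1.82−0.268) = 1.683/1.552 = 1.084 mg/L.
e^(−k_1 t) = e^(−0.268×1.974) = 0.5891; e^(−k_r t) = e^(−1.82×1.974) = 0.02750.
D = 1.084 × (0.5891 − 0.02750) + 0.220 × 0.02750 = 0.6090 + 0.006051 = 0.6151 mg/L.

D ≈ 0.615 mg/L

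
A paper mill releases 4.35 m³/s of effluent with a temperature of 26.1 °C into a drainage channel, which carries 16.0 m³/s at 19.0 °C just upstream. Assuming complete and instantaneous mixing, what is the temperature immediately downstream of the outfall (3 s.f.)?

20.5 °C

Flow-weighted mixing: C = (Q_r C_r + Q_w C_w)/(Q_r + Q_w)
= (16.0×19.0 + 4.35×26.1)/(16.0 + 4.35) = 417.5/20.35 = 20.52 °C.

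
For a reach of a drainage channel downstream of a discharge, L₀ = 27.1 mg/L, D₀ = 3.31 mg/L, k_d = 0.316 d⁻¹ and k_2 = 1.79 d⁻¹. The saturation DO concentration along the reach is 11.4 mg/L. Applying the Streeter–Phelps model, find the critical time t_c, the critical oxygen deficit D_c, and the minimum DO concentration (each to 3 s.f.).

At the critical point dD/dt = 0, so k_d L₀ e^(−k_d t) = k_2 D. Substituting D(t) from the Streeter–Phelps equation and solving for t gives
t_c = ln[(k_2/k_d)(1 − D₀(k_2−k_d)/(k_d L₀))] / (k_2−k_d).
Here k_2−k_d = 1.474 d⁻¹ and 1 − D₀(k_2−k_d)/(k_d L₀) = 1 − 3.31×1.474/(0.316×27.1) = 0.4303, so
t_c = ln(5.665 × 0.4303) / 1.474 = 0.8909 / 1.474 = 0.6044 d.
D_c = (k_d/k_2) L₀ e^(−k_d t_c) = (0.316/1.79) × 27.1 × e^(−0.316×0.6044) = 0.1765 × 27.1 × 0.8261 = 3.952 mg/L.
Minimum DO = C_s − D_c = 11.4 − 3.952 = 7.448 mg/L.

t_c ≈ 0.604 d; D_c ≈ 3.95 mg/L; min DO ≈ 7.45 mg/L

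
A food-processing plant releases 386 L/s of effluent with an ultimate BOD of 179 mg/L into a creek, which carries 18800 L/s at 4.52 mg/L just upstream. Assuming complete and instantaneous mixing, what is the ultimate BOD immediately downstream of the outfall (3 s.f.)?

Flow-weighted mixing: C = (Q_r C_r + Q_w C_w)/(Q_r + Q_w)
= (18800×4.52 + 386×179)/(18800 + 386) = 154100/19190 = 8.030 mg/L.

8.03 mg/L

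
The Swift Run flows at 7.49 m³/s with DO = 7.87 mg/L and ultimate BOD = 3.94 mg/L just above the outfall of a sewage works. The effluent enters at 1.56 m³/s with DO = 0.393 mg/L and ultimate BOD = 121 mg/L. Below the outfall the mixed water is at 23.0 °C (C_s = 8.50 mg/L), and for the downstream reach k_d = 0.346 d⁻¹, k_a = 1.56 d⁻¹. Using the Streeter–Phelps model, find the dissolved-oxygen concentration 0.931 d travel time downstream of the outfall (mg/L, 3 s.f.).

Mixed DO = (7.49×7.87 + 1.56×0.393)/(7.49+1.56) = 59.56/9.050 = 6.581 mg/L.
Mixed L₀ = (7.49×3.94 + 1.56×121)/(9.050) = 218.3/9.050 = 24.12 mg/L.
Initial deficit D₀ = C_s − DO₀ = 8.50 − 6.581 = 1.919 mg/L.
D(0.931) = [0.346×24.12/(1.56−0.346)](e^(−0.346×0.931) − e^(−1.56×0.931)) + 1.919 e^(−1.56×0.931)
= 6.874 × (0.7246 − 0.2340) + 1.919 × 0.2340 = 3.821 mg/L.
DO = 8.50 − 3.821 = 4.679 mg/L.

DO ≈ 4.68 mg/L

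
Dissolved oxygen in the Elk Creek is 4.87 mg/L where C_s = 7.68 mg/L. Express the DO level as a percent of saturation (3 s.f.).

63.4 % saturation

% saturation = C/C_s × 100 = 4.87/7.68 × 100 = 63.4 %.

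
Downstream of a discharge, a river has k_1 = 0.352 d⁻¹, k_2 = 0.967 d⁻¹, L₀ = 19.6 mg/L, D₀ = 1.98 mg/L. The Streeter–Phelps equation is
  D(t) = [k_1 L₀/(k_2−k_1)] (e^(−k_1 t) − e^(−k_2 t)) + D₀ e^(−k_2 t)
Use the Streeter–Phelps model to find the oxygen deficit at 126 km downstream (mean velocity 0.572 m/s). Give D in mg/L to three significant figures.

D ≈ 3.79 mg/L

Travel time t = x/v = 126 km / (0.572 m/s) = 126000 m / 0.572 m/s = 220300 s = 2.550 d.
k_1 L₀/(k_2−k_1) = 0.352×19.6/(0.967−0.352) = 6.899/0.6150 = 11.22 mg/L.
e^(−k_1 t) = e^(−0.352×2.550) = 0.4076; e^(−k_2 t) = e^(−0.967×2.550) = 0.08497.
D = 11.22 × (0.4076 − 0.08497) + 1.98 × 0.08497 = 3.619 + 0.1683 = 3.788 mg/L.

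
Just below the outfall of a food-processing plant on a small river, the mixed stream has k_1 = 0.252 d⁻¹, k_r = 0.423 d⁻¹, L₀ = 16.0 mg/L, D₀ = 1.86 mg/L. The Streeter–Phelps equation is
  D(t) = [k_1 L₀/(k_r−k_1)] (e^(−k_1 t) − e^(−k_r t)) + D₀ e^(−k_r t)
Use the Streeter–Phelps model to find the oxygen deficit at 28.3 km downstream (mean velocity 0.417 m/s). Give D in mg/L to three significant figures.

Travel time t = x/v = 28.3 km / (0.417 m/s) = 28300 m / 0.417 m/s = 67870 s = 0.7855 d.
k_1 L₀/(k_r−k_1) = 0.252×16.0/(0.423−0.252) = 4.032/0.1710 = 23.58 mg/L.
e^(−k_1 t) = e^(−0.252×0.7855) = 0.8204; e^(−k_r t) = e^(−0.423×0.7855) = 0.7173.
D = 23.58 × (0.8204 − 0.7173) + 1.86 × 0.7173 = 2.431 + 1.334 = 3.766 mg/L.

D ≈ 3.77 mg/L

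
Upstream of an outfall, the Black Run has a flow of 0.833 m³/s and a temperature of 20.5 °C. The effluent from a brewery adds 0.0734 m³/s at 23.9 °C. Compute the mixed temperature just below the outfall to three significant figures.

20.8 °C

Flow-weighted mixing: C = (Q_r C_r + Q_w C_w)/(Q_r + Q_w)
= (0.833×20.5 + 0.0734×23.9)/(0.833 + 0.0734) = 18.83/0.9064 = 20.78 °C.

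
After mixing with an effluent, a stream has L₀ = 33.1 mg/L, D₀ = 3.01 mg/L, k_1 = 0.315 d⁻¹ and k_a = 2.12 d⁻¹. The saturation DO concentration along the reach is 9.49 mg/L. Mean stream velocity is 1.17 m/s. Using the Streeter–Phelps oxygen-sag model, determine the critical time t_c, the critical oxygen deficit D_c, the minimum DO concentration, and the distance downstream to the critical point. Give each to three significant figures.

At the critical point dD/dt = 0, so k_1 L₀ e^(−k_1 t) = k_a D. Substituting D(t) from the Streeter–Phelps equation and solving for t gives
t_c = ln[(k_a/k_1)(1 − D₀(k_a−k_1)/(k_1 L₀))] / (k_a−k_1).
Here k_a−k_1 = 1.805 d⁻¹ and 1 − D₀(k_a−k_1)/(k_1 L₀) = 1 − 3.01×1.805/(0.315×33.1) = 0.4789, so
t_c = ln(6.730 × 0.4789) / 1.805 = 1.170 / 1.805 = 0.6484 d.
L(t_c) = L₀ e^(−k_1 t_c) = 33.1 × 0.8153 = 26.99 mg/L, and at the critical point k_a D_c = k_1 L, so D_c = (0.315/2.12) × 26.99 = 4.010 mg/L.
Minimum DO = C_s − D_c = 9.49 − 4.010 = 5.480 mg/L.
x_c = v t_c = 1.17 m/s × 0.6484 d × 86400 s/d = 65550 m ≈ 65.5 km.

t_c ≈ 0.648 d; D_c ≈ 4.01 mg/L; min DO ≈ 5.48 mg/L; x_c ≈ 65.5 km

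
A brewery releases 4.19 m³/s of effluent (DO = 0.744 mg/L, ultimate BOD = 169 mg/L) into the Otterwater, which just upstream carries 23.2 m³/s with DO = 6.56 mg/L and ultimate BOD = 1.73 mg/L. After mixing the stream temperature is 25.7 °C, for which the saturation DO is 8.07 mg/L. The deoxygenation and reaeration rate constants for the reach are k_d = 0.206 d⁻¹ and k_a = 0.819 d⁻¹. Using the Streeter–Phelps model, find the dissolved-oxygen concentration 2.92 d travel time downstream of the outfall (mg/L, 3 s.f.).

Mixed DO = (23.2×6.56 + 4.19×0.744)/(23.2+4.19) = 155.3/27.39 = 5.670 mg/L.
Mixed L₀ = (23.2×1.73 + 4.19×169)/(27.39) = 748.2/27.39 = 27.32 mg/L.
Initial deficit D₀ = C_s − DO₀ = 8.07 − 5.670 = 2.400 mg/L.
D(2.92) = [0.206×27.32/(0.819−0.206)](e^(−0.206×2.92) − e^(−0.819×2.92)) + 2.400 e^(−0.819×2.92)
= 9.180 × (0.5480 − 0.09149) + 2.400 × 0.09149 = 4.410 mg/L.
DO = 8.07 − 4.410 = 3.660 mg/L.

DO ≈ 3.66 mg/L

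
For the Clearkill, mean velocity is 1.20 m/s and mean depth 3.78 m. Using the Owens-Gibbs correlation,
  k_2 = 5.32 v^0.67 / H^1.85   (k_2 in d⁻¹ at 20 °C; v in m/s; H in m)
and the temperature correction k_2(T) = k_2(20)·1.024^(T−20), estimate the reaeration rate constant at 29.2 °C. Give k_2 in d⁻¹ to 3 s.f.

k_2(20) = 5.32 × 1.20^0.67 / 3.78^1.85 = 5.32 × 1.130 / 11.70 = 0.5136 d⁻¹.
k_2(29.2) = 0.5136 × 1.024^(29.2−20) = 0.5136 × 1.244 = 0.6388 d⁻¹.

k_2 ≈ 0.639 d⁻¹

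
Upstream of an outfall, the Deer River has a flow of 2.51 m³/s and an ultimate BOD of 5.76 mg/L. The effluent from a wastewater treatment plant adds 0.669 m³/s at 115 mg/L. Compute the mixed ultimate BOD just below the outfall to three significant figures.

28.7 mg/L

Flow-weighted mixing: C = (Q_r C_r + Q_w C_w)/(Q_r + Q_w)
= (2.51×5.76 + 0.669×115)/(2.51 + 0.669) = 91.39/3.179 = 28.75 mg/L.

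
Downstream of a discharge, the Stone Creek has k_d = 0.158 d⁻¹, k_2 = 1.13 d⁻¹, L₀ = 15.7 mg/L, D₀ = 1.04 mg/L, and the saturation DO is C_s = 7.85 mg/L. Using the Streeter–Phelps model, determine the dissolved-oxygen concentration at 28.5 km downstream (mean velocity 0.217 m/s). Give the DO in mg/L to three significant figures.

Travel time t = x/v = 28.5 km / (0.217 m/s) = 28500 m / 0.217 m/s = 131300 s = 1.520 d.
k_d L₀/(k_2−k_d) = 0.158×15.7/(1.13−0.158) = 2.481/0.9720 = 2.552 mg/L.
e^(−k_d t) = e^(−0.158×1.520) = 0.7865; e^(−k_2 t) = e^(−1.13×1.520) = 0.1795.
D = 2.552 × (0.7865 − 0.1795) + 1.04 × 0.1795 = 1.549 + 0.1867 = 1.736 mg/L.
DO = C_s − D = 7.85 − 1.736 = 6.114 mg/L.

DO ≈ 6.11 mg/L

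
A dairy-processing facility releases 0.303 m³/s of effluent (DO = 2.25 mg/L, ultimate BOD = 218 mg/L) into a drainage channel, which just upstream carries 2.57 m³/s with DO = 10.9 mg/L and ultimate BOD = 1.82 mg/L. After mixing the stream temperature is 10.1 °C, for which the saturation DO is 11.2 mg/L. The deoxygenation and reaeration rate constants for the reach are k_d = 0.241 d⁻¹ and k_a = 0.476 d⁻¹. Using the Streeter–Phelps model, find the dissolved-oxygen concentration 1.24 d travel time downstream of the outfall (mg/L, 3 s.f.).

DO ≈ 5.79 mg/L

Mixed DO = (2.57×10.9 + 0.303×2.25)/(2.57+0.303) = 28.69/2.873 = 9.988 mg/L.
Mixed L₀ = (2.57×1.82 + 0.303×218)/(2.873) = 70.73/2.873 = 24.62 mg/L.
Initial deficit D₀ = C_s − DO₀ = 11.2 − 9.988 = 1.212 mg/L.
D(1.24) = [0.241×24.62/(0.476−0.241)](e^(−0.241×1.24) − e^(−0.476×1.24)) + 1.212 e^(−0.476×1.24)
= 25.25 × (0.7417 − 0.5542) + 1.212 × 0.5542 = 5.405 mg/L.
DO = 11.2 − 5.405 = 5.795 mg/L.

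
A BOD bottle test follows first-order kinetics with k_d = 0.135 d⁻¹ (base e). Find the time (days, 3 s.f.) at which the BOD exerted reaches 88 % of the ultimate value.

y/L₀ = 1 − e^(−k_d t) = 0.88 ⇒ e^(−k_d t) = 0.120
t = −ln(0.120) / 0.135 = 2.120 / 0.135 = 15.71 d.

t ≈ 15.7 d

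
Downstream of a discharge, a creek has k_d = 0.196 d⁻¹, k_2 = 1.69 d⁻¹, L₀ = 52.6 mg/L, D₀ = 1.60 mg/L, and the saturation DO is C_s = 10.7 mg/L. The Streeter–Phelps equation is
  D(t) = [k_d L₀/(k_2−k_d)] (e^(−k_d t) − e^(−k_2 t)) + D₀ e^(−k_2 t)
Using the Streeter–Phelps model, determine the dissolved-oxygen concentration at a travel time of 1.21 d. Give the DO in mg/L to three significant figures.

DO ≈ 5.94 mg/L

k_d L₀/(k_2−k_d) = 0.196×52.6/(1.69−0.196) = 10.31/1.494 = 6.901 mg/L.
e^(−k_d t) = e^(−0.196×1.210) = 0.7889; e^(−k_2 t) = e^(−1.69×1.210) = 0.1294.
D = 6.901 × (0.7889 − 0.1294) + 1.60 × 0.1294 = 4.551 + 0.2070 = 4.758 mg/L.
DO = C_s − D = 10.7 − 4.758 = 5.942 mg/L.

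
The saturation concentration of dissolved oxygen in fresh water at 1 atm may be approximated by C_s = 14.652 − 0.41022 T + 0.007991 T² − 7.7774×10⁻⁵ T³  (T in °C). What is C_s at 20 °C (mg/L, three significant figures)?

C_s ≈ 9.02 mg/L

C_s = 14.652 − 0.41022×20 + 0.007991×20² − 7.7774×10⁻⁵×20³ = 9.022 mg/L.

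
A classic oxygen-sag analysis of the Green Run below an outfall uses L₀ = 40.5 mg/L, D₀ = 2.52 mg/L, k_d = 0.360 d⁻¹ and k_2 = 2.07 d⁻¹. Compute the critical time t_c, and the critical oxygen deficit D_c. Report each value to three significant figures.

t_c ≈ 0.818 d; D_c ≈ 5.25 mg/L

t_c = [1/(k_2−k_d)] ln[(k_2/k_d)(1 − D₀(k_2−k_d)/(k_d L₀))]
= [1/(2.07−0.360)] ln[(2.07/0.360)(1 − 2.52×1.710/(0.360×40.5))]
= (1/1.710) ln[5.750 × 0.7044] = 0.5848 × ln(4.051) = 0.5848 × 1.399 = 0.8180 d.
D_c = (k_d/k_2) L₀ e^(−k_d t_c) = (0.360/2.07) × 40.5 × e^(−0.360×0.8180) = 0.1739 × 40.5 × 0.7449 = 5.247 mg/L.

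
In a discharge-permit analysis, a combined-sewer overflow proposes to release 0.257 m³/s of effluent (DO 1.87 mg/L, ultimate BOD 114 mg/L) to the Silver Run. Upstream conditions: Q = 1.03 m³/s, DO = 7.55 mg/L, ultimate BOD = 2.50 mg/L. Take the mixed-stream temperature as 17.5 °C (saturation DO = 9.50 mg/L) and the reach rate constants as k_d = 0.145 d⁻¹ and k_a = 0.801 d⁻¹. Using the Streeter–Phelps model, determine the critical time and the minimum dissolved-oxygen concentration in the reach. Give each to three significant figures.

Mixed DO = (1.03×7.55 + 0.257×1.87)/(1.03+0.257) = 8.257/1.287 = 6.416 mg/L.
Mixed L₀ = (1.03×2.50 + 0.257×114)/(1.287) = 31.87/1.287 = 24.77 mg/L.
Initial deficit D₀ = C_s − DO₀ = 9.50 − 6.416 = 3.084 mg/L.
t_c = (1/0.6560) ln[(0.801/0.145)(1 − 3.084×0.6560/(0.145×24.77))] = 1.524 × ln(2.412) = 1.342 d.
D_c = (0.145/0.801) × 24.77 × e^(−0.145×1.342) = 0.1810 × 24.77 × 0.8232 = 3.690 mg/L.
Minimum DO = 9.50 − 3.690 = 5.810 mg/L.

t_c ≈ 1.34 d; minimum DO ≈ 5.81 mg/L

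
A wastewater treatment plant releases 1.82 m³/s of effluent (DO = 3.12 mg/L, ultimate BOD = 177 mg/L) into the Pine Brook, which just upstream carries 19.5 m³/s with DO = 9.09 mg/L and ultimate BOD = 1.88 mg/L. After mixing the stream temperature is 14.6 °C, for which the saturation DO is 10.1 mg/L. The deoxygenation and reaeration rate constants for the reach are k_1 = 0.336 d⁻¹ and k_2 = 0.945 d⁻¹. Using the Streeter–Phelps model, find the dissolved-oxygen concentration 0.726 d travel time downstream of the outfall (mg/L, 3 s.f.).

DO ≈ 6.74 mg/L

Mixed DO = (19.5×9.09 + 1.82×3.12)/(19.5+1.82) = 182.9/21.32 = 8.580 mg/L.
Mixed L₀ = (19.5×1.88 + 1.82×177)/(21.32) = 358.8/21.32 = 16.83 mg/L.
Initial deficit D₀ = C_s − DO₀ = 10.1 − 8.580 = 1.520 mg/L.
D(0.726) = [0.336×16.83/(0.945−0.336)](e^(−0.336×0.726) − e^(−0.945×0.726)) + 1.520 e^(−0.945×0.726)
= 9.285 × (0.7835 − 0.5036) + 1.520 × 0.5036 = 3.365 mg/L.
DO = 10.1 − 3.365 = 6.735 mg/L.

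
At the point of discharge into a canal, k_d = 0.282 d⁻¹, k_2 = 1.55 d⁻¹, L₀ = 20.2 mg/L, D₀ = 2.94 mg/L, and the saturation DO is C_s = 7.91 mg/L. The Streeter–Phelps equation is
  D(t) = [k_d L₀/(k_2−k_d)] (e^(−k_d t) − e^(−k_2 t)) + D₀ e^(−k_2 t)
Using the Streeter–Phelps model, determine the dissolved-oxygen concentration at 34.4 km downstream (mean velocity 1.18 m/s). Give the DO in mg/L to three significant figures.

Travel time t = x/v = 34.4 km / (1.18 m/s) = 34400 m / 1.18 m/s = 29150 s = 0.3374 d.
k_d L₀/(k_2−k_d) = 0.282×20.2/(1.55−0.282) = 5.696/1.268 = 4.492 mg/L.
e^(−k_d t) = e^(−0.282×0.3374) = 0.9092; e^(−k_2 t) = e^(−1.55×0.3374) = 0.5927.
D = 4.492 × (0.9092 − 0.5927) + 2.94 × 0.5927 = 1.422 + 1.743 = 3.164 mg/L.
DO = C_s − D = 7.91 − 3.164 = 4.746 mg/L.

DO ≈ 4.75 mg/L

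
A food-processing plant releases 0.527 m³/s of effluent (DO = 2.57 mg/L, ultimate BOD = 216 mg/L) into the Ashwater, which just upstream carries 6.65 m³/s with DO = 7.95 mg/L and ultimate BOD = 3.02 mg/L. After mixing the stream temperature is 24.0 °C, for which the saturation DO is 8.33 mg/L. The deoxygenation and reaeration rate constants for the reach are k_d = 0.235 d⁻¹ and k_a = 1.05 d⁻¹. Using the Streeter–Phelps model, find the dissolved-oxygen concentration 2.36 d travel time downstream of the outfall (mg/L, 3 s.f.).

DO ≈ 5.63 mg/L

Mixed DO = (6.65×7.95 + 0.527×2.57)/(6.65+0.527) = 54.22/7.177 = 7.555 mg/L.
Mixed L₀ = (6.65×3.02 + 0.527×216)/(7.177) = 133.9/7.177 = 18.66 mg/L.
Initial deficit D₀ = C_s − DO₀ = 8.33 − 7.555 = 0.7750 mg/L.
D(2.36) = [0.235×18.66/(1.05−0.235)](e^(−0.235×2.36) − e^(−1.05×2.36)) + 0.7750 e^(−1.05×2.36)
= 5.380 × (0.5743 − 0.08391) + 0.7750 × 0.08391 = 2.703 mg/L.
DO = 8.33 − 2.703 = 5.627 mg/L.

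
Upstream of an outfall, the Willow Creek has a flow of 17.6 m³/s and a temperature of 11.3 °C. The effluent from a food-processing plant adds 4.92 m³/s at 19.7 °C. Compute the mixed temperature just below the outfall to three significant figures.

13.1 °C

Flow-weighted mixing: C = (Q_r C_r + Q_w C_w)/(Q_r + Q_w)
= (17.6×11.3 + 4.92×19.7)/(17.6 + 4.92) = 295.8/22.52 = 13.14 °C.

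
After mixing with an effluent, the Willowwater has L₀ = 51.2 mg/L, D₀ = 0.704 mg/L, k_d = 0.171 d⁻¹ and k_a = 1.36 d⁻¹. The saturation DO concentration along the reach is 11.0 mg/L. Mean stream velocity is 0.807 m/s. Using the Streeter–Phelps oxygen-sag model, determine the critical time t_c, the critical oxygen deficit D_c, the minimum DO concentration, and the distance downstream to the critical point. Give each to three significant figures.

t_c ≈ 1.66 d; D_c ≈ 4.85 mg/L; min DO ≈ 6.15 mg/L; x_c ≈ 116 km

With k_a/k_d = 7.953 and 1 − D₀(k_a−k_d)/(k_d L₀) = 0.9044,
t_c = ln(7.953 × 0.9044) / (1.36 − 0.171) = ln(7.193) / 1.189 = 1.973/1.189 = 1.659 d.
L(t_c) = L₀ e^(−k_d t_c) = 51.2 × 0.7529 = 38.55 mg/L, and at the critical point k_a D_c = k_d L, so D_c = (0.171/1.36) × 38.55 = 4.847 mg/L.
Minimum DO = C_s − D_c = 11.0 − 4.847 = 6.153 mg/L.
x_c = v t_c = 0.807 m/s × 1.659 d × 86400 s/d = 115700 m ≈ 116 km.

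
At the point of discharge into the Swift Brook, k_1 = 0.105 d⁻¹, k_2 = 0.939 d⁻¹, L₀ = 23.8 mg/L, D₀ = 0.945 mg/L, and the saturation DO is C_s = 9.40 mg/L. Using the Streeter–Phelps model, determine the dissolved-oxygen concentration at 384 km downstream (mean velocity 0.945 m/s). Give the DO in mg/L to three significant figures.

Travel time t = x/v = 384 km / (0.945 m/s) = 384000 m / 0.945 m/s = 406300 s = 4.703 d.
k_1 L₀/(k_2−k_1) = 0.105×23.8/(0.939−0.105) = 2.499/0.8340 = 2.996 mg/L.
e^(−k_1 t) = e^(−0.105×4.703) = 0.6103; e^(−k_2 t) = e^(−0.939×4.703) = 0.01208.
D = 2.996 × (0.6103 − 0.01208) + 0.945 × 0.01208 = 1.792 + 0.01142 = 1.804 mg/L.
DO = C_s − D = 9.40 − 1.804 = 7.596 mg/L.

DO ≈ 7.60 mg/L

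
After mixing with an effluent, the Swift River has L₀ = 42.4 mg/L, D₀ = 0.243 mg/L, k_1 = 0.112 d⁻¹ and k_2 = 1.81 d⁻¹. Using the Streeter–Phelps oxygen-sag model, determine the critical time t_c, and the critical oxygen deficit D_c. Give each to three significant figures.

t_c ≈ 1.59 d; D_c ≈ 2.20 mg/L

At the critical point dD/dt = 0, so k_1 L₀ e^(−k_1 t) = k_2 D. Substituting D(t) from the Streeter–Phelps equation and solving for t gives
t_c = ln[(k_2/k_1)(1 − D₀(k_2−k_1)/(k_1 L₀))] / (k_2−k_1).
Here k_2−k_1 = 1.698 d⁻¹ and 1 − D₀(k_2−k_1)/(k_1 L₀) = 1 − 0.243×1.698/(0.112×42.4) = 0.9131, so
t_c = ln(16.16 × 0.9131) / 1.698 = 2.692 / 1.698 = 1.585 d.
D_c = (k_1/k_2) L₀ e^(−k_1 t_c) = (0.112/1.81) × 42.4 × e^(−0.112×1.585) = 0.06188 × 42.4 × 0.8373 = 2.197 mg/L.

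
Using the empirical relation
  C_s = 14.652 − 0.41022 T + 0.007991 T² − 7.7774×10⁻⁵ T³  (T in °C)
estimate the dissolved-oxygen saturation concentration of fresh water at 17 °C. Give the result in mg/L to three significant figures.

C_s = 14.652 − 0.41022×17 + 0.007991×17² − 7.7774×10⁻⁵×17³ = 9.606 mg/L.

C_s ≈ 9.61 mg/L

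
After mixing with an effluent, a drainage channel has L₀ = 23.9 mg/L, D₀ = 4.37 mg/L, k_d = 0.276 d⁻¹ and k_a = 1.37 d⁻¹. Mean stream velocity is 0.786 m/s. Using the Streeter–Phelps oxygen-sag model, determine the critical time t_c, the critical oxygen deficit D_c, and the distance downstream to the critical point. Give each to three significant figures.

t_c ≈ 0.285 d; D_c ≈ 4.45 mg/L; x_c ≈ 19.4 km

t_c = [1/(k_a−k_d)] ln[(k_a/k_d)(1 − D₀(k_a−k_d)/(k_d L₀))]
= [1/(1.37−0.276)] ln[(1.37/0.276)(1 − 4.37×1.094/(0.276×23.9))]
= (1/1.094) ln[4.964 × 0.2752] = 0.9141 × ln(1.366) = 0.9141 × 0.3121 = 0.2853 d.
D_c = (k_d/k_a) L₀ e^(−k_d t_c) = (0.276/1.37) × 23.9 × e^(−0.276×0.2853) = 0.2015 × 23.9 × 0.9243 = 4.450 mg/L.
x_c = v t_c = 0.786 m/s × 0.2853 d × 86400 s/d = 19370 m ≈ 19.4 km.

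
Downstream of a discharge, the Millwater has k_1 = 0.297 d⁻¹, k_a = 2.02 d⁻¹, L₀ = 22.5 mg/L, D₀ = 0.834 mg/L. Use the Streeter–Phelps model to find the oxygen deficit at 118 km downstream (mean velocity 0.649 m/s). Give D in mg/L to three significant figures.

D ≈ 2.03 mg/L

Travel time t = x/v = 118 km / (0.649 m/s) = 118000 m / 0.649 m/s = 181800 s = 2.104 d.
k_1 L₀/(k_a−k_1) = 0.297×22.5/(2.02−0.297) = 6.683/1.723 = 3.878 mg/L.
e^(−k_1 t) = e^(−0.297×2.104) = 0.5353; e^(−k_a t) = e^(−2.02×2.104) = 0.01425.
D = 3.878 × (0.5353 − 0.01425) + 0.834 × 0.01425 = 2.021 + 0.01189 = 2.033 mg/L.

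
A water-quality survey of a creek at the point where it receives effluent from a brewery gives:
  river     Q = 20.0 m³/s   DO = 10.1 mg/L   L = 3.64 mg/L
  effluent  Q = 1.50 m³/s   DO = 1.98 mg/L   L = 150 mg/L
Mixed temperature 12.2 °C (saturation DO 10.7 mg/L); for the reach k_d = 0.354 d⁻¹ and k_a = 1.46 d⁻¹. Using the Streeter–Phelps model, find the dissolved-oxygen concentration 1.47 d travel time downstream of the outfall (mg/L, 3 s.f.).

Mixed DO = (20.0×10.1 + 1.50×1.98)/(20.0+1.50) = 205.0/21.50 = 9.533 mg/L.
Mixed L₀ = (20.0×3.64 + 1.50×150)/(21.50) = 297.8/21.50 = 13.85 mg/L.
Initial deficit D₀ = C_s − DO₀ = 10.7 − 9.533 = 1.167 mg/L.
D(1.47) = [0.354×13.85/(1.46−0.354)](e^(−0.354×1.47) − e^(−1.46×1.47)) + 1.167 e^(−1.46×1.47)
= 4.433 × (0.5943 − 0.1169) + 1.167 × 0.1169 = 2.253 mg/L.
DO = 10.7 − 2.253 = 8.447 mg/L.

DO ≈ 8.45 mg/L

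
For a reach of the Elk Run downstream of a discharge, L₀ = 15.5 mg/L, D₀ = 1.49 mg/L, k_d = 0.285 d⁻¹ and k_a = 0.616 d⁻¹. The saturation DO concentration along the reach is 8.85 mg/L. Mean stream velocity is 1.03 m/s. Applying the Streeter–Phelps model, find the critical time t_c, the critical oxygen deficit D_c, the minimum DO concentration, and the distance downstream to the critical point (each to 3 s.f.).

t_c = [1/(k_a−k_d)] ln[(k_a/k_d)(1 − D₀(k_a−k_d)/(k_d L₀))]
= [1/(0.616−0.285)] ln[(0.616/0.285)(1 − 1.49×0.3310/(0.285×15.5))]
= (1/0.3310) ln[2.161 × 0.8884] = 3.021 × ln(1.920) = 3.021 × 0.6524 = 1.971 d.
L(t_c) = L₀ e^(−k_d t_c) = 15.5 × 0.5702 = 8.839 mg/L, and at the critical point k_a D_c = k_d L, so D_c = (0.285/0.616) × 8.839 = 4.089 mg/L.
Minimum DO = C_s − D_c = 8.85 − 4.089 = 4.761 mg/L.
x_c = v t_c = 1.03 m/s × 1.971 d × 86400 s/d = 175400 m ≈ 175 km.

t_c ≈ 1.97 d; D_c ≈ 4.09 mg/L; min DO ≈ 4.76 mg/L; x_c ≈ 175 km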